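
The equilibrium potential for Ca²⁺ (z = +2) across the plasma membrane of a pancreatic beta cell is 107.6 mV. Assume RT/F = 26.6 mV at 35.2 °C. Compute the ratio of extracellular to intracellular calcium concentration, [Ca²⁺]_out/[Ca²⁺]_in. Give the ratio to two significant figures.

ln([out]/[in]) = E·z/(26.6) = 107.6 × 2 / 26.6 = 8.0902
[out]/[in] = e^(8.0902) = 3262

3300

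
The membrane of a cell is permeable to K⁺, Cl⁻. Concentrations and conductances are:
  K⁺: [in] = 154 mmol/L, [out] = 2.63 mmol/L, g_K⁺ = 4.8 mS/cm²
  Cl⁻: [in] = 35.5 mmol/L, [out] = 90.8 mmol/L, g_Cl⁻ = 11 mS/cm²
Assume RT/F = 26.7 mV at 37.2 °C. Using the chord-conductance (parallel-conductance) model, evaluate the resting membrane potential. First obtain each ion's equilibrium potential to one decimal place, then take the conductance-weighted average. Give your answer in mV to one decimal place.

E_K⁺ = (26.7/1)·ln(2.63/154) = -108.7 mV
E_Cl⁻ = (26.7/-1)·ln(90.8/35.5) = -25.1 mV
Vm = (Σ gᵢEᵢ)/(Σ gᵢ) = (4.8·-108.7 + 11·-25.1) / (4.8 + 11)
= -797.86 / 15.8 = -50.50 mV

-50.5 mV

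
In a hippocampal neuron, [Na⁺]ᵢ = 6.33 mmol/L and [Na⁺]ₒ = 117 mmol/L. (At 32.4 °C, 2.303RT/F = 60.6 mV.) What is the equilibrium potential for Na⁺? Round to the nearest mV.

E = (60.6/z) · log₁₀([Na⁺]_out/[Na⁺]_in) with z = +1.
= (60.6/1) · log₁₀(117/6.33) = 60.60 · log₁₀(18.48)
= 60.60 · (1.2668) = 76.77 mV

77 mV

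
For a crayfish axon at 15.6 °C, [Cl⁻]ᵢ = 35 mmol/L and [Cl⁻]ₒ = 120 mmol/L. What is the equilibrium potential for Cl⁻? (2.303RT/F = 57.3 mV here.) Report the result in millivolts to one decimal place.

E = (57.3/z) · log₁₀([Cl⁻]_out/[Cl⁻]_in) with z = -1.
For an anion, dividing by z = -1 reverses the sign.
= (57.3/-1) · log₁₀(120/35) = -57.30 · log₁₀(3.429)
= -57.30 · (0.5351) = -30.66 mV

-30.7 mV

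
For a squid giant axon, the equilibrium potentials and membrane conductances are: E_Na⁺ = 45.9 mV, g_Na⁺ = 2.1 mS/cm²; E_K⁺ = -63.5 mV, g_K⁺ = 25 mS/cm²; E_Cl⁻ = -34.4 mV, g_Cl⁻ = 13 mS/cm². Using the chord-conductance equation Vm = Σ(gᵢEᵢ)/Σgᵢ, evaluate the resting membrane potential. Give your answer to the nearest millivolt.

Σ gᵢEᵢ = 2.1·(45.9) + 25·(-63.5) + 13·(-34.4) = -1938.31
Σ gᵢ = 2.1 + 25 + 13 = 40.1
Vm = -1938.31 / 40.1 = -48.34 mV

-48 mV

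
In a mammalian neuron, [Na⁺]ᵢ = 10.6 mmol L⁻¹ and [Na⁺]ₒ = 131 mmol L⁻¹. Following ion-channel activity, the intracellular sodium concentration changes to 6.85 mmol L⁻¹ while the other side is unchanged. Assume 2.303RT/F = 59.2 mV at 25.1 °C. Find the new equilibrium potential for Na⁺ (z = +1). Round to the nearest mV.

76 mV

After the shift: [Na⁺]_out = 131, [Na⁺]_in = 6.85 mmol L⁻¹.
E_new = (59.2/1)·log₁₀(131/6.85) = 59.20 · (1.2816) = 75.87 mV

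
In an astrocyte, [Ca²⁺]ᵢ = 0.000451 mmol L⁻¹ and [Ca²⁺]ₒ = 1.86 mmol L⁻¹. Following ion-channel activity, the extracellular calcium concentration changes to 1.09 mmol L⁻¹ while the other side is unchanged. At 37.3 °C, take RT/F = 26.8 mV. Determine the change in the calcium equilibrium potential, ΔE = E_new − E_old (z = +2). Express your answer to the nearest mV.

-7 mV

E_old = (26.8/2)·ln(1.86/0.000451) = 111.55 mV
E_new = (26.8/2)·ln(1.09/0.000451) = 104.39 mV
ΔE = 104.39 − (111.55) = -7.16 mV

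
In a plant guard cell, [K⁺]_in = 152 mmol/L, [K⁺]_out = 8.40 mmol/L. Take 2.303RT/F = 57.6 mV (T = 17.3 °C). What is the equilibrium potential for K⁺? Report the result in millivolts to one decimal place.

-72.4 mV

E = (57.6/z) · log₁₀([K⁺]_out/[K⁺]_in) with z = +1.
= (57.6/1) · log₁₀(8.40/152) = 57.60 · log₁₀(0.05526)
= 57.60 · (-1.2576) = -72.44 mV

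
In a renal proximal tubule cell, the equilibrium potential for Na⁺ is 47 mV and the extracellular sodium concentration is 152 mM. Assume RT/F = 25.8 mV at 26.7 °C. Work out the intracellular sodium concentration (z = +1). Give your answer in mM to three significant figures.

Nernst: E = (25.8/1) · ln([out]/[in]), so ln([out]/[in]) = 47.0 × 1 / 25.8 = 1.8217.
[out]/[in] = e^(1.8217) = 6.182.
[in] = 152 / 6.182 = 24.59 mM.

24.6 mM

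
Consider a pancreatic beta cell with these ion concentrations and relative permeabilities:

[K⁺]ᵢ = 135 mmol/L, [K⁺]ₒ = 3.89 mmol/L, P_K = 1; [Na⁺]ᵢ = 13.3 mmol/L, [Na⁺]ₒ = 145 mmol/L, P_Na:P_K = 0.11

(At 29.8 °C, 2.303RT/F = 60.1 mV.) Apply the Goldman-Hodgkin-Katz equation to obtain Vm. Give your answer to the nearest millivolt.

Vm = 60.1 · log₁₀[(Σ P·[cation]ₒ + Σ P·[anion]ᵢ) / (Σ P·[cation]ᵢ + Σ P·[anion]ₒ)]
Numerator = 1×3.89 + 0.11×145 = 19.84
Denominator = 1×135 + 0.11×13.3 = 136.5
Vm = 60.1 · log₁₀(0.14539) = 60.1 × (-0.8375) = -50.33 mV

-50 mV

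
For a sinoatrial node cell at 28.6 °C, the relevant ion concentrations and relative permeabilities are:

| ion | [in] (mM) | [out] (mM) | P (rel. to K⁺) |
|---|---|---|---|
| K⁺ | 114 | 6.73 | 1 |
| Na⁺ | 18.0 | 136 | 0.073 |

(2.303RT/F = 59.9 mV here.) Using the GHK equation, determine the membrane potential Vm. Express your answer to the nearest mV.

-50 mV

Vm = 59.9 · log₁₀[(Σ P·[cation]ₒ + Σ P·[anion]ᵢ) / (Σ P·[cation]ᵢ + Σ P·[anion]ₒ)]
Numerator = 1×6.73 + 0.073×136 = 16.66
Denominator = 1×114 + 0.073×18.0 = 115.3
Vm = 59.9 · log₁₀(0.14446) = 59.9 × (-0.8403) = -50.33 mV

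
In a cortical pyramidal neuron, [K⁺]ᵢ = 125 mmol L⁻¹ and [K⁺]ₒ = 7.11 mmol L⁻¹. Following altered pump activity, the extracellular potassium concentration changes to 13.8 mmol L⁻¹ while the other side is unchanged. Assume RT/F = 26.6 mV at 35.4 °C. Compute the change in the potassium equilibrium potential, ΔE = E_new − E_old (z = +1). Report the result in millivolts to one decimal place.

17.6 mV

E_old = (26.6/1)·ln(7.11/125) = -76.26 mV
E_new = (26.6/1)·ln(13.8/125) = -58.62 mV
ΔE = -58.62 − (-76.26) = 17.64 mV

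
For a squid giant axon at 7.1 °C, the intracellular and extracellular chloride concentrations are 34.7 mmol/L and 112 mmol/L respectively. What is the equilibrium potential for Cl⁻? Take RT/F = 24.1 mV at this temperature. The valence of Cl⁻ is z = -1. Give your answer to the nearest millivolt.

E = (24.1/z) · ln([Cl⁻]_out/[Cl⁻]_in) with z = -1.
For an anion, dividing by z = -1 reverses the sign.
= (24.1/-1) · ln(112/34.7) = -24.10 · ln(3.228)
= -24.10 · (1.1718) = -28.24 mV

-28 mV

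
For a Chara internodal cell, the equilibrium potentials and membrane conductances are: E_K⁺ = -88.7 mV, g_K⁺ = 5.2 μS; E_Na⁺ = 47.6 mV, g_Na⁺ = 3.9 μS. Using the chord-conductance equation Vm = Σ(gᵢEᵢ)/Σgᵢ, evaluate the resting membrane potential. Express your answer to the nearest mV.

-30 mV

Σ gᵢEᵢ = 5.2·(-88.7) + 3.9·(47.6) = -275.60
Σ gᵢ = 5.2 + 3.9 = 9.1
Vm = -275.60 / 9.1 = -30.29 mV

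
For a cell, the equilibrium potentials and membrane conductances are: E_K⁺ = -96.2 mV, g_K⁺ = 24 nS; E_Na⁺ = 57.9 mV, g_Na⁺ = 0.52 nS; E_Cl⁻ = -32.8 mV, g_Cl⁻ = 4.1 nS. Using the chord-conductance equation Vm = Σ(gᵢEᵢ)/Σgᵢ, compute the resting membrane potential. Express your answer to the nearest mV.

Σ gᵢEᵢ = 24·(-96.2) + 0.52·(57.9) + 4.1·(-32.8) = -2413.17
Σ gᵢ = 24 + 0.52 + 4.1 = 28.62
Vm = -2413.17 / 28.62 = -84.32 mV

-84 mV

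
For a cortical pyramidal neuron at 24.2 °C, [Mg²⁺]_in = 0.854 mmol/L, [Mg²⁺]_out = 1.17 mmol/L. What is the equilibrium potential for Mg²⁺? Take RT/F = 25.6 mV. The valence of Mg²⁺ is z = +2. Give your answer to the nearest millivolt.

E = (25.6/z) · ln([Mg²⁺]_out/[Mg²⁺]_in) with z = +2.
= (25.6/2) · ln(1.17/0.854) = 12.80 · ln(1.37)
= 12.80 · (0.3148) = 4.03 mV

4 mV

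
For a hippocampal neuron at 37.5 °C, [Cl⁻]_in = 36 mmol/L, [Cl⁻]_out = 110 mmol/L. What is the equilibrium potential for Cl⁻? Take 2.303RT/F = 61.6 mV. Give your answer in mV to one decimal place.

-29.9 mV

E = (61.6/z) · log₁₀([Cl⁻]_out/[Cl⁻]_in) with z = -1.
For an anion, dividing by z = -1 reverses the sign.
= (61.6/-1) · log₁₀(110/36) = -61.60 · log₁₀(3.056)
= -61.60 · (0.4851) = -29.88 mV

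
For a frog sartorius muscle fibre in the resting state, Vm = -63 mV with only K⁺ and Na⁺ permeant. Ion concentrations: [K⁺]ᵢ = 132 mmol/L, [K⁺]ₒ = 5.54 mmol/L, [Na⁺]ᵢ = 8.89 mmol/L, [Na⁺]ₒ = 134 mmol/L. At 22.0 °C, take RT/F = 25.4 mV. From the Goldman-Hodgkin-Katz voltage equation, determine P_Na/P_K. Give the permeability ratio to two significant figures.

0.041

Let α = P_Na/P_K. GHK: Vm = 25.4·ln[(Kₒ + α·Naₒ)/(Kᵢ + α·Naᵢ)].
e^(Vm/25.4) = e^(-63.0/25.4) = 0.083717
So 0.083717·(Kᵢ + α·Naᵢ) = Kₒ + α·Naₒ → α = (0.083717·132.0 − 5.54) / (134.0 − 0.083717·8.89)
α = (11.05 − 5.54) / (134.0 − 0.7442) = 5.511/133.3 = 0.04135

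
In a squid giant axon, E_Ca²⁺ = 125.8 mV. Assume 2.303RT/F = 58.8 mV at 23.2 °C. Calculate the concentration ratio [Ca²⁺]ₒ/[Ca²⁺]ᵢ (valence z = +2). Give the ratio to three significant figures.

19000

log₁₀([out]/[in]) = E·z/(58.8) = 125.8 × 2 / 58.8 = 4.2789
[out]/[in] = 10^(4.2789) = 1.901e+04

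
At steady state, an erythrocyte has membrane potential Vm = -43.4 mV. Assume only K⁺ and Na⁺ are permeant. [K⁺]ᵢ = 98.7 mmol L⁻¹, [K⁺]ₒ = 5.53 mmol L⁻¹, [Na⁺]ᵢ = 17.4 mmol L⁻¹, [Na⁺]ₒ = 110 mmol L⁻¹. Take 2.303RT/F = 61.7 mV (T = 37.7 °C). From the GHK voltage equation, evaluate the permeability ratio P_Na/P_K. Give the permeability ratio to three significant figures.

0.131

Let α = P_Na/P_K. GHK: Vm = 61.7·log₁₀[(Kₒ + α·Naₒ)/(Kᵢ + α·Naᵢ)].
10^(Vm/61.7) = 10^(-43.4/61.7) = 0.19797
So 0.19797·(Kᵢ + α·Naᵢ) = Kₒ + α·Naₒ → α = (0.19797·98.7 − 5.53) / (110.0 − 0.19797·17.4)
α = (19.54 − 5.53) / (110.0 − 3.445) = 14.01/106.6 = 0.1315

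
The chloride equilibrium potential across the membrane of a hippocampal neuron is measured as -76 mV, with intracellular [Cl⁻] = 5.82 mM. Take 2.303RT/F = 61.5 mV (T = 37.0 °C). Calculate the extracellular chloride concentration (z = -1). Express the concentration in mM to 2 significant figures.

100 mM

Nernst: E = (61.5/-1) · log₁₀([out]/[in]), so log₁₀([out]/[in]) = -76.0 × -1 / 61.5 = 1.2358.
[out]/[in] = 10^(1.2358) = 17.21.
[out] = 17.21 × 5.82 = 100.2 mM.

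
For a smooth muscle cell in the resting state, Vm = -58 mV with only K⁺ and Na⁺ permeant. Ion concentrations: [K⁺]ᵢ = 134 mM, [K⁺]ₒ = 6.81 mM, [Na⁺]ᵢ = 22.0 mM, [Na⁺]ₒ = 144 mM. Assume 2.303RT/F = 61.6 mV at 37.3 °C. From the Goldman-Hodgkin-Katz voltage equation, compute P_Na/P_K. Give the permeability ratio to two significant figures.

0.060

Let α = P_Na/P_K. GHK: Vm = 61.6·log₁₀[(Kₒ + α·Naₒ)/(Kᵢ + α·Naᵢ)].
10^(Vm/61.6) = 10^(-58.0/61.6) = 0.1144
So 0.1144·(Kᵢ + α·Naᵢ) = Kₒ + α·Naₒ → α = (0.1144·134.0 − 6.81) / (144.0 − 0.1144·22.0)
α = (15.33 − 6.81) / (144.0 − 2.517) = 8.52/141.5 = 0.06022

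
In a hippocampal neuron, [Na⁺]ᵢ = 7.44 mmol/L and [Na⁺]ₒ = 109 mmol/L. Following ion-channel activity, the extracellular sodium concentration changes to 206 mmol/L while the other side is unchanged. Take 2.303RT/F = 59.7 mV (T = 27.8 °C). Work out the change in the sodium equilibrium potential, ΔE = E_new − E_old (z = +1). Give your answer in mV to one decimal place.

E_old = (59.7/1)·log₁₀(109/7.44) = 69.60 mV
E_new = (59.7/1)·log₁₀(206/7.44) = 86.10 mV
ΔE = 86.10 − (69.60) = 16.50 mV

16.5 mV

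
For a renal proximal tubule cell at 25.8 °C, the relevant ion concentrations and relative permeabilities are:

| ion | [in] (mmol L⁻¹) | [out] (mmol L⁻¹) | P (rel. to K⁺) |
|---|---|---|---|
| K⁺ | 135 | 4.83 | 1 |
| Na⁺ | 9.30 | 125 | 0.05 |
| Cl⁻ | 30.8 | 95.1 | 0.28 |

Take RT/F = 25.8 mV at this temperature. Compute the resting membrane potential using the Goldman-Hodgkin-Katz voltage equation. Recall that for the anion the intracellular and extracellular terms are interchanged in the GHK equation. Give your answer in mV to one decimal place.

-54.4 mV

Vm = 25.8 · ln[(Σ P·[cation]ₒ + Σ P·[anion]ᵢ) / (Σ P·[cation]ᵢ + Σ P·[anion]ₒ)]
Numerator = 1×4.83 + 0.05×125 + 0.28×30.8 = 19.7
Denominator = 1×135 + 0.05×9.30 + 0.28×95.1 = 162.1
Vm = 25.8 · ln(0.12156) = 25.8 × (-2.1073) = -54.37 mV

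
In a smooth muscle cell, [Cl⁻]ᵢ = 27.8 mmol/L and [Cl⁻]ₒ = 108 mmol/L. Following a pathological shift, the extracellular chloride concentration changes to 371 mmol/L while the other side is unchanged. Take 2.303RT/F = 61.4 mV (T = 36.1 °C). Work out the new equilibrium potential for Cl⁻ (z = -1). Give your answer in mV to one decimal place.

-69.1 mV

After the shift: [Cl⁻]_out = 371, [Cl⁻]_in = 27.8 mmol/L.
E_new = (61.4/-1)·log₁₀(371/27.8) = -61.40 · (1.1253) = -69.10 mV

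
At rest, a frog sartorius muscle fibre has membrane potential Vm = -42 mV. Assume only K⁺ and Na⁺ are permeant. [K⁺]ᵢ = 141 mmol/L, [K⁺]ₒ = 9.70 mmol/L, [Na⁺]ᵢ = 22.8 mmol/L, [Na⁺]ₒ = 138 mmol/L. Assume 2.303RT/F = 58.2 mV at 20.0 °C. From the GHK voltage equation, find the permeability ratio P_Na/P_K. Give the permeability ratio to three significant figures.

0.128

Let α = P_Na/P_K. GHK: Vm = 58.2·log₁₀[(Kₒ + α·Naₒ)/(Kᵢ + α·Naᵢ)].
10^(Vm/58.2) = 10^(-42.0/58.2) = 0.18982
So 0.18982·(Kᵢ + α·Naᵢ) = Kₒ + α·Naₒ → α = (0.18982·141.0 − 9.7) / (138.0 − 0.18982·22.8)
α = (26.77 − 9.7) / (138.0 − 4.328) = 17.07/133.7 = 0.1277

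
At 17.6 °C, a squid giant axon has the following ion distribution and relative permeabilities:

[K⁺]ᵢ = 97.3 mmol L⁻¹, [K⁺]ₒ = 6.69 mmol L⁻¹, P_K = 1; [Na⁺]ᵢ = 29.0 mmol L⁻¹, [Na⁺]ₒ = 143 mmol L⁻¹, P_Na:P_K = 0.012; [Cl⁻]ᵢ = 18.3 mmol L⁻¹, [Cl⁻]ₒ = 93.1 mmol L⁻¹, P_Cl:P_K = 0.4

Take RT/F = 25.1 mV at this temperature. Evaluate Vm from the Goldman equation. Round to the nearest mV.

Vm = 25.1 · ln[(Σ P·[cation]ₒ + Σ P·[anion]ᵢ) / (Σ P·[cation]ᵢ + Σ P·[anion]ₒ)]
Numerator = 1×6.69 + 0.012×143 + 0.4×18.3 = 15.73
Denominator = 1×97.3 + 0.012×29.0 + 0.4×93.1 = 134.9
Vm = 25.1 · ln(0.11659) = 25.1 × (-2.1491) = -53.94 mV

-54 mV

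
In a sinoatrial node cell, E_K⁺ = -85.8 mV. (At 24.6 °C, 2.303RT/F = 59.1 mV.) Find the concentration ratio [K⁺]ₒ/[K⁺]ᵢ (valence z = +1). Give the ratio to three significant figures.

0.0353

log₁₀([out]/[in]) = E·z/(59.1) = -85.8 × 1 / 59.1 = -1.4518
[out]/[in] = 10^(-1.4518) = 0.03534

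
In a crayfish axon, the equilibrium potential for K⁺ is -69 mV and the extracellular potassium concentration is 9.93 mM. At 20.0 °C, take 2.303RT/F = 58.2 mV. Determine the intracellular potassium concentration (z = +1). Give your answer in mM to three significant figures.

Nernst: E = (58.2/1) · log₁₀([out]/[in]), so log₁₀([out]/[in]) = -69.0 × 1 / 58.2 = -1.1856.
[out]/[in] = 10^(-1.1856) = 0.06523.
[in] = 9.93 / 0.06523 = 152.2 mM.

152 mM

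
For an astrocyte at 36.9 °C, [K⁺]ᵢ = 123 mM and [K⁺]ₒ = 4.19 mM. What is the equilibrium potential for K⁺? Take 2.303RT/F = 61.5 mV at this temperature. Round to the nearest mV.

-90 mV

E = (61.5/z) · log₁₀([K⁺]_out/[K⁺]_in) with z = +1.
= (61.5/1) · log₁₀(4.19/123) = 61.50 · log₁₀(0.03407)
= 61.50 · (-1.4677) = -90.26 mV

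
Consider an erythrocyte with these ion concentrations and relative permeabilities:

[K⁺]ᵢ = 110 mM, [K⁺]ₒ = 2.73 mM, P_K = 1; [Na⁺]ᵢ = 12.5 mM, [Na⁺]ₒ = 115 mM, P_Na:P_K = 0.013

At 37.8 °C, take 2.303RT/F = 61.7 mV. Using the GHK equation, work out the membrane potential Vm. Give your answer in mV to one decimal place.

-87.4 mV

Vm = 61.7 · log₁₀[(Σ P·[cation]ₒ + Σ P·[anion]ᵢ) / (Σ P·[cation]ᵢ + Σ P·[anion]ₒ)]
Numerator = 1×2.73 + 0.013×115 = 4.225
Denominator = 1×110 + 0.013×12.5 = 110.2
Vm = 61.7 · log₁₀(0.038352) = 61.7 × (-1.4162) = -87.38 mV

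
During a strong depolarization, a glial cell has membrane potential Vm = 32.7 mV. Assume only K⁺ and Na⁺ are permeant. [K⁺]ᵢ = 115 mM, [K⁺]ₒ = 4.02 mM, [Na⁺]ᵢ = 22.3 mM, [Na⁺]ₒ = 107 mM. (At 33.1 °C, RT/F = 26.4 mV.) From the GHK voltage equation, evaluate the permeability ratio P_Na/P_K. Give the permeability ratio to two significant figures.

Let α = P_Na/P_K. GHK: Vm = 26.4·ln[(Kₒ + α·Naₒ)/(Kᵢ + α·Naᵢ)].
e^(Vm/26.4) = e^(32.7/26.4) = 3.4509
So 3.4509·(Kᵢ + α·Naᵢ) = Kₒ + α·Naₒ → α = (3.4509·115.0 − 4.02) / (107.0 − 3.4509·22.3)
α = (396.9 − 4.02) / (107.0 − 76.96) = 392.8/30.04 = 13.07

13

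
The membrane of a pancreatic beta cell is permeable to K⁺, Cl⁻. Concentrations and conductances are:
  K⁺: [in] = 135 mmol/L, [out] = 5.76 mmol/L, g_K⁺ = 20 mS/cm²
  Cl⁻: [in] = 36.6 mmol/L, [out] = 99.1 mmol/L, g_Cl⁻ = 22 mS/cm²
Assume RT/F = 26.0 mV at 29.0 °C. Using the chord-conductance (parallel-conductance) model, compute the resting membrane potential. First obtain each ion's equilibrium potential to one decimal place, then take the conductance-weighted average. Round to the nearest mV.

-53 mV

E_K⁺ = (26.0/1)·ln(5.76/135) = -82.0 mV
E_Cl⁻ = (26.0/-1)·ln(99.1/36.6) = -25.9 mV
Vm = (Σ gᵢEᵢ)/(Σ gᵢ) = (20·-82.0 + 22·-25.9) / (20 + 22)
= -2209.80 / 42 = -52.61 mV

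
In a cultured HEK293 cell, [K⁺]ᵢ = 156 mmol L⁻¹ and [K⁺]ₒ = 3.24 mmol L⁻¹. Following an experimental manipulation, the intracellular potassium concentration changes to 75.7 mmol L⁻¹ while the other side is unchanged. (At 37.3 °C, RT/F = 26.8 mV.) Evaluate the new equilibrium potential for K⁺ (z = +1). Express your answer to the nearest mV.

-84 mV

After the shift: [K⁺]_out = 3.24, [K⁺]_in = 75.7 mmol L⁻¹.
E_new = (26.8/1)·ln(3.24/75.7) = 26.80 · (-3.1512) = -84.45 mV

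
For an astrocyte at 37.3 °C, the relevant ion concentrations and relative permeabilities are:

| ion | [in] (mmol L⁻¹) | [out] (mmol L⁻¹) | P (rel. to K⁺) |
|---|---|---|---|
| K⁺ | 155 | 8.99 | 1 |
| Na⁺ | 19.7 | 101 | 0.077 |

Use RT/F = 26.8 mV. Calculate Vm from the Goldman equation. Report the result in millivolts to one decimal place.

Vm = 26.8 · ln[(Σ P·[cation]ₒ + Σ P·[anion]ᵢ) / (Σ P·[cation]ᵢ + Σ P·[anion]ₒ)]
Numerator = 1×8.99 + 0.077×101 = 16.77
Denominator = 1×155 + 0.077×19.7 = 156.5
Vm = 26.8 · ln(0.10713) = 26.8 × (-2.2338) = -59.86 mV

-59.9 mV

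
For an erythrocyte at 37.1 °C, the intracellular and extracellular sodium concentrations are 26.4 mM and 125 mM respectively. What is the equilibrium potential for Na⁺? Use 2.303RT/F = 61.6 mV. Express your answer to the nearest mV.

42 mV

E = (61.6/z) · log₁₀([Na⁺]_out/[Na⁺]_in) with z = +1.
= (61.6/1) · log₁₀(125/26.4) = 61.60 · log₁₀(4.735)
= 61.60 · (0.6753) = 41.60 mV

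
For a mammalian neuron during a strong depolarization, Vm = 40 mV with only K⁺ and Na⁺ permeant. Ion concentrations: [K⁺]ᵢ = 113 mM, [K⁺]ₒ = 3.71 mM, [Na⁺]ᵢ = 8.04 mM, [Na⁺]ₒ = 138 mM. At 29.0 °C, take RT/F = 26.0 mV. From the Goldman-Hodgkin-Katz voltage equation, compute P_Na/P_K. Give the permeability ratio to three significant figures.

Let α = P_Na/P_K. GHK: Vm = 26.0·ln[(Kₒ + α·Naₒ)/(Kᵢ + α·Naᵢ)].
e^(Vm/26.0) = e^(40.0/26.0) = 4.6574
So 4.6574·(Kᵢ + α·Naᵢ) = Kₒ + α·Naₒ → α = (4.6574·113.0 − 3.71) / (138.0 − 4.6574·8.04)
α = (526.3 − 3.71) / (138.0 − 37.45) = 522.6/100.6 = 5.197

5.20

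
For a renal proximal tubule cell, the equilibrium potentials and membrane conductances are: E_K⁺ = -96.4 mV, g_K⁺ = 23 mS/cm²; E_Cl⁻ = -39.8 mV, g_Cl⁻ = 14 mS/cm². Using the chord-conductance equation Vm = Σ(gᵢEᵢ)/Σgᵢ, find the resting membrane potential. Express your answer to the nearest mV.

Σ gᵢEᵢ = 23·(-96.4) + 14·(-39.8) = -2774.40
Σ gᵢ = 23 + 14 = 37
Vm = -2774.40 / 37 = -74.98 mV

-75 mV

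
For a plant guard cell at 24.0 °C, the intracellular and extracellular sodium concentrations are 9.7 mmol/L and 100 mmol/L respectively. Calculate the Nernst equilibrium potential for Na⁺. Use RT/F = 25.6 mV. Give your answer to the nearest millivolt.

E = (25.6/z) · ln([Na⁺]_out/[Na⁺]_in) with z = +1.
= (25.6/1) · ln(100/9.7) = 25.60 · ln(10.31)
= 25.60 · (2.3330) = 59.73 mV

60 mV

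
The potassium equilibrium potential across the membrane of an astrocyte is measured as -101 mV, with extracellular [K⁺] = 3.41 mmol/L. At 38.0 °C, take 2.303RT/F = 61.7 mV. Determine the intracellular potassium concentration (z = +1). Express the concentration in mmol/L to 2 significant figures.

Nernst: E = (61.7/1) · log₁₀([out]/[in]), so log₁₀([out]/[in]) = -101.0 × 1 / 61.7 = -1.6370.
[out]/[in] = 10^(-1.6370) = 0.02307.
[in] = 3.41 / 0.02307 = 147.8 mmol/L.

150 mmol/L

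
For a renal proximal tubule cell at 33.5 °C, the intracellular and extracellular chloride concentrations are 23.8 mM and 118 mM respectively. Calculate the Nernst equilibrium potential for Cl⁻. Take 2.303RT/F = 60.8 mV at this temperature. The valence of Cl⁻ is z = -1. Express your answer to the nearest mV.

E = (60.8/z) · log₁₀([Cl⁻]_out/[Cl⁻]_in) with z = -1.
For an anion, dividing by z = -1 reverses the sign.
= (60.8/-1) · log₁₀(118/23.8) = -60.80 · log₁₀(4.958)
= -60.80 · (0.6953) = -42.27 mV

-42 mV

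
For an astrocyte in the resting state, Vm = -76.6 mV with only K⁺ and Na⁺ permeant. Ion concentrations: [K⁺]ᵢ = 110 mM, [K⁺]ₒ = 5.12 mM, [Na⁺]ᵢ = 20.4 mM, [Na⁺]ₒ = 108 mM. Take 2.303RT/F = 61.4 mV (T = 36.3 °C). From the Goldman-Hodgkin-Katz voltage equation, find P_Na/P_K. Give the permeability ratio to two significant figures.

Let α = P_Na/P_K. GHK: Vm = 61.4·log₁₀[(Kₒ + α·Naₒ)/(Kᵢ + α·Naᵢ)].
10^(Vm/61.4) = 10^(-76.6/61.4) = 0.056551
So 0.056551·(Kᵢ + α·Naᵢ) = Kₒ + α·Naₒ → α = (0.056551·110.0 − 5.12) / (108.0 − 0.056551·20.4)
α = (6.221 − 5.12) / (108.0 − 1.154) = 1.101/106.8 = 0.0103

0.010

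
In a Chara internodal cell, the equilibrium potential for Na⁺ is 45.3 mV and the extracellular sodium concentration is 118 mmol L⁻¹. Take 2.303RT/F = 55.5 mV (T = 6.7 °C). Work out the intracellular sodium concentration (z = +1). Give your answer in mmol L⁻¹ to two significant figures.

Nernst: E = (55.5/1) · log₁₀([out]/[in]), so log₁₀([out]/[in]) = 45.3 × 1 / 55.5 = 0.8162.
[out]/[in] = 10^(0.8162) = 6.55.
[in] = 118 / 6.55 = 18.02 mmol L⁻¹.

18 mmol L⁻¹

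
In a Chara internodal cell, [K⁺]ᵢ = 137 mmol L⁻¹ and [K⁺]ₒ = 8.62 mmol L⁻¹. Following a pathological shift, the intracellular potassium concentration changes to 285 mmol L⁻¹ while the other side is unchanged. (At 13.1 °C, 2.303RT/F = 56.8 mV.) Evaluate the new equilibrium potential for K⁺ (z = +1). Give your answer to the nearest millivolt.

After the shift: [K⁺]_out = 8.62, [K⁺]_in = 285 mmol L⁻¹.
E_new = (56.8/1)·log₁₀(8.62/285) = 56.80 · (-1.5193) = -86.30 mV

-86 mV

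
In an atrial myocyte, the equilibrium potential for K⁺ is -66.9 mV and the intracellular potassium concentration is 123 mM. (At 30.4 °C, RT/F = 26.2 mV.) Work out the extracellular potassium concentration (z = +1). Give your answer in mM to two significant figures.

9.6 mM

Nernst: E = (26.2/1) · ln([out]/[in]), so ln([out]/[in]) = -66.9 × 1 / 26.2 = -2.5534.
[out]/[in] = e^(-2.5534) = 0.07781.
[out] = 0.07781 × 123 = 9.571 mM.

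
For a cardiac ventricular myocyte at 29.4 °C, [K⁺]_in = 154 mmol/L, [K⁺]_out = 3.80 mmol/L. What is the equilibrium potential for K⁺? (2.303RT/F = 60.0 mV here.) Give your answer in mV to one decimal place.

E = (60.0/z) · log₁₀([K⁺]_out/[K⁺]_in) with z = +1.
= (60.0/1) · log₁₀(3.80/154) = 60.00 · log₁₀(0.02468)
= 60.00 · (-1.6077) = -96.46 mV

-96.5 mV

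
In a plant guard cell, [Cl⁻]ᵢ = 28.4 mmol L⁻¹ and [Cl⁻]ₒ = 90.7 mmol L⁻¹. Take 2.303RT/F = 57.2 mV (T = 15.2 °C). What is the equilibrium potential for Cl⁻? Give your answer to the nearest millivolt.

-29 mV

E = (57.2/z) · log₁₀([Cl⁻]_out/[Cl⁻]_in) with z = -1.
For an anion, dividing by z = -1 reverses the sign.
= (57.2/-1) · log₁₀(90.7/28.4) = -57.20 · log₁₀(3.194)
= -57.20 · (0.5043) = -28.85 mV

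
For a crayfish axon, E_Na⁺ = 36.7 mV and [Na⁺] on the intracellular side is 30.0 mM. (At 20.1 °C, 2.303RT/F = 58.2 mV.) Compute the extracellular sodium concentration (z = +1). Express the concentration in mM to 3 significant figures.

Nernst: E = (58.2/1) · log₁₀([out]/[in]), so log₁₀([out]/[in]) = 36.7 × 1 / 58.2 = 0.6306.
[out]/[in] = 10^(0.6306) = 4.272.
[out] = 4.272 × 30.0 = 128.1 mM.

128 mM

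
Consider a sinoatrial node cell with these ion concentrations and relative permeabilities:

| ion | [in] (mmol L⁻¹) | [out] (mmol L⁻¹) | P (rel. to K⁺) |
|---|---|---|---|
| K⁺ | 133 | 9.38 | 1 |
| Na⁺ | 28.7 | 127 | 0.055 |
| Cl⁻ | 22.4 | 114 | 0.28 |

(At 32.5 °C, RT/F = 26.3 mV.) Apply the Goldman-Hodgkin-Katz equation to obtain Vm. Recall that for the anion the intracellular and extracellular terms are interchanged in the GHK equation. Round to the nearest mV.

-52 mV

Vm = 26.3 · ln[(Σ P·[cation]ₒ + Σ P·[anion]ᵢ) / (Σ P·[cation]ᵢ + Σ P·[anion]ₒ)]
Numerator = 1×9.38 + 0.055×127 + 0.28×22.4 = 22.64
Denominator = 1×133 + 0.055×28.7 + 0.28×114 = 166.5
Vm = 26.3 · ln(0.13596) = 26.3 × (-1.9954) = -52.48 mV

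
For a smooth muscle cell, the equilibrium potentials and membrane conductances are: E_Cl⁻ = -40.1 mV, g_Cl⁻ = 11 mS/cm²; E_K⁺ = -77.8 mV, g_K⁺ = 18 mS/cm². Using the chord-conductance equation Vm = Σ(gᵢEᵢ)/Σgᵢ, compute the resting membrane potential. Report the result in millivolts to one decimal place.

-63.5 mV

Σ gᵢEᵢ = 11·(-40.1) + 18·(-77.8) = -1841.50
Σ gᵢ = 11 + 18 = 29
Vm = -1841.50 / 29 = -63.50 mV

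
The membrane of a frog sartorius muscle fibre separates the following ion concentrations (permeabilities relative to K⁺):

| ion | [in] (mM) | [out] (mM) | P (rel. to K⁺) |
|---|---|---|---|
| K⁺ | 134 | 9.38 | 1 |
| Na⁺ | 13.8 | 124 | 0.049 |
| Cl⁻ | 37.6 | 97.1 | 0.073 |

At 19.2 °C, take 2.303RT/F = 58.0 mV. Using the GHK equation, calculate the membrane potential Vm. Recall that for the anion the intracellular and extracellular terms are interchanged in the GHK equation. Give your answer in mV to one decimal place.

-51.7 mV

Vm = 58.0 · log₁₀[(Σ P·[cation]ₒ + Σ P·[anion]ᵢ) / (Σ P·[cation]ᵢ + Σ P·[anion]ₒ)]
Numerator = 1×9.38 + 0.049×124 + 0.073×37.6 = 18.2
Denominator = 1×134 + 0.049×13.8 + 0.073×97.1 = 141.8
Vm = 58.0 · log₁₀(0.12839) = 58.0 × (-0.8915) = -51.71 mV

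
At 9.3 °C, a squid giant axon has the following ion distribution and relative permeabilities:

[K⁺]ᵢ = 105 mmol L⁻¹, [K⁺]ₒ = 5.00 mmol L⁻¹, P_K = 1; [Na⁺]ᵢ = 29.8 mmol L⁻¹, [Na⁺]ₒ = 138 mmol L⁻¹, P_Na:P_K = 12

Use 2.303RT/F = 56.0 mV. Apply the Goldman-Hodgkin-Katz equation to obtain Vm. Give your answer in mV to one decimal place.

Vm = 56.0 · log₁₀[(Σ P·[cation]ₒ + Σ P·[anion]ᵢ) / (Σ P·[cation]ᵢ + Σ P·[anion]ₒ)]
Numerator = 1×5.00 + 12×138 = 1661
Denominator = 1×105 + 12×29.8 = 462.6
Vm = 56.0 · log₁₀(3.5906) = 56.0 × (0.5552) = 31.09 mV

31.1 mV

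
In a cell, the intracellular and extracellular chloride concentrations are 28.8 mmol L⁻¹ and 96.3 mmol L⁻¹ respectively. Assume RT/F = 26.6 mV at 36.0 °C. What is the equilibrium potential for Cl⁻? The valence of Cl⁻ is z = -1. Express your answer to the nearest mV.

-32 mV

E = (26.6/z) · ln([Cl⁻]_out/[Cl⁻]_in) with z = -1.
For an anion, dividing by z = -1 reverses the sign.
= (26.6/-1) · ln(96.3/28.8) = -26.60 · ln(3.344)
= -26.60 · (1.2071) = -32.11 mV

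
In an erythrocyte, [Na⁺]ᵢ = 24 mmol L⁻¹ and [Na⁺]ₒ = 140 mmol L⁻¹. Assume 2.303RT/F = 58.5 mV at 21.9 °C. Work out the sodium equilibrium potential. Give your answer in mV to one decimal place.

44.8 mV

E = (58.5/z) · log₁₀([Na⁺]_out/[Na⁺]_in) with z = +1.
= (58.5/1) · log₁₀(140/24) = 58.50 · log₁₀(5.833)
= 58.50 · (0.7659) = 44.81 mV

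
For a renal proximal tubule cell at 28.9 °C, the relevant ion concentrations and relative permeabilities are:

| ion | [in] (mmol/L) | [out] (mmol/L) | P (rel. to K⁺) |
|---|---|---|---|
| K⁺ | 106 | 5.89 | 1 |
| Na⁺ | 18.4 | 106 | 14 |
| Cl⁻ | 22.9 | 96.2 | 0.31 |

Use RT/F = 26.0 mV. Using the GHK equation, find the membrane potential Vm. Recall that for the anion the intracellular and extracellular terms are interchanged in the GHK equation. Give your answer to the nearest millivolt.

35 mV

Vm = 26.0 · ln[(Σ P·[cation]ₒ + Σ P·[anion]ᵢ) / (Σ P·[cation]ᵢ + Σ P·[anion]ₒ)]
Numerator = 1×5.89 + 14×106 + 0.31×22.9 = 1497
Denominator = 1×106 + 14×18.4 + 0.31×96.2 = 393.4
Vm = 26.0 · ln(3.805) = 26.0 × (1.3363) = 34.74 mV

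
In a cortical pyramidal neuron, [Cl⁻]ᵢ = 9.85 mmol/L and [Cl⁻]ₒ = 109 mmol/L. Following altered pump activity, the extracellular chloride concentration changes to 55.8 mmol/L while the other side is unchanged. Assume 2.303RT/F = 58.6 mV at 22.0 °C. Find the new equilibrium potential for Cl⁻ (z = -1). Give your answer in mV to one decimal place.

-44.1 mV

After the shift: [Cl⁻]_out = 55.8, [Cl⁻]_in = 9.85 mmol/L.
E_new = (58.6/-1)·log₁₀(55.8/9.85) = -58.60 · (0.7532) = -44.14 mV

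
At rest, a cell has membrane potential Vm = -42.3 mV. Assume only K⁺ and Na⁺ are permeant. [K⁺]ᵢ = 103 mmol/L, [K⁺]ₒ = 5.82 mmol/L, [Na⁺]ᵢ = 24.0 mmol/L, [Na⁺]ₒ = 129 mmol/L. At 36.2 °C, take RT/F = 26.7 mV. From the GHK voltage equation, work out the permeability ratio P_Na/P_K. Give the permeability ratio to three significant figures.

0.123

Let α = P_Na/P_K. GHK: Vm = 26.7·ln[(Kₒ + α·Naₒ)/(Kᵢ + α·Naᵢ)].
e^(Vm/26.7) = e^(-42.3/26.7) = 0.2051
So 0.2051·(Kᵢ + α·Naᵢ) = Kₒ + α·Naₒ → α = (0.2051·103.0 − 5.82) / (129.0 − 0.2051·24.0)
α = (21.13 − 5.82) / (129.0 − 4.922) = 15.31/124.1 = 0.1234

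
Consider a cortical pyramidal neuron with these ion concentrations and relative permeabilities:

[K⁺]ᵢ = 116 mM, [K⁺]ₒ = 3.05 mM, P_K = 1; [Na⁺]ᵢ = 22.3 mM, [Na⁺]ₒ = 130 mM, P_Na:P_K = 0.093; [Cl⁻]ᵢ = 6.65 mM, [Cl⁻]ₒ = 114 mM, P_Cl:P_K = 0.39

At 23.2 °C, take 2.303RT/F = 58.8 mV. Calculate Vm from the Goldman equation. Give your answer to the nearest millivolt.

-57 mV

Vm = 58.8 · log₁₀[(Σ P·[cation]ₒ + Σ P·[anion]ᵢ) / (Σ P·[cation]ᵢ + Σ P·[anion]ₒ)]
Numerator = 1×3.05 + 0.093×130 + 0.39×6.65 = 17.73
Denominator = 1×116 + 0.093×22.3 + 0.39×114 = 162.5
Vm = 58.8 · log₁₀(0.10911) = 58.8 × (-0.9621) = -56.57 mV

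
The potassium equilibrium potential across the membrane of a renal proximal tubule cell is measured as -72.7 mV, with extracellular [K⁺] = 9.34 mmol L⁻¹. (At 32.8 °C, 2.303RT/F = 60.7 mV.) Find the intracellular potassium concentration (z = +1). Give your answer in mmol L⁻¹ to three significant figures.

147 mmol L⁻¹

Nernst: E = (60.7/1) · log₁₀([out]/[in]), so log₁₀([out]/[in]) = -72.7 × 1 / 60.7 = -1.1977.
[out]/[in] = 10^(-1.1977) = 0.06343.
[in] = 9.34 / 0.06343 = 147.2 mmol L⁻¹.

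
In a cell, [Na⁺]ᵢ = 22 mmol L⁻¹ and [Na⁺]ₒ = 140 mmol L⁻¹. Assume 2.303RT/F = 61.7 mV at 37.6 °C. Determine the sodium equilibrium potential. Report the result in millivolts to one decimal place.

49.6 mV

E = (61.7/z) · log₁₀([Na⁺]_out/[Na⁺]_in) with z = +1.
= (61.7/1) · log₁₀(140/22) = 61.70 · log₁₀(6.364)
= 61.70 · (0.8037) = 49.59 mV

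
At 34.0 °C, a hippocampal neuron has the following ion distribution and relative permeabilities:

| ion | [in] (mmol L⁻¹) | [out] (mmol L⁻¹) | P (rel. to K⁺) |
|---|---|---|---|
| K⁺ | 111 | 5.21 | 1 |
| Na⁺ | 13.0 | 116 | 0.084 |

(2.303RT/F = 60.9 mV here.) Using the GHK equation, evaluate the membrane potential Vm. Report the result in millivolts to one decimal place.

Vm = 60.9 · log₁₀[(Σ P·[cation]ₒ + Σ P·[anion]ᵢ) / (Σ P·[cation]ᵢ + Σ P·[anion]ₒ)]
Numerator = 1×5.21 + 0.084×116 = 14.95
Denominator = 1×111 + 0.084×13.0 = 112.1
Vm = 60.9 · log₁₀(0.13341) = 60.9 × (-0.8748) = -53.28 mV

-53.3 mV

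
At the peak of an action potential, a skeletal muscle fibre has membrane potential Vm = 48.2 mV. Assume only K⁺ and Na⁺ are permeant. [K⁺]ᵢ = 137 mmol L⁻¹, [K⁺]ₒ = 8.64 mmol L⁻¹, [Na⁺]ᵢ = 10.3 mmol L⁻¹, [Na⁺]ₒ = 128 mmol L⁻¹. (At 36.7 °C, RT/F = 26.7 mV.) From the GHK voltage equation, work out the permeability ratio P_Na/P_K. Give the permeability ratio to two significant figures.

Let α = P_Na/P_K. GHK: Vm = 26.7·ln[(Kₒ + α·Naₒ)/(Kᵢ + α·Naᵢ)].
e^(Vm/26.7) = e^(48.2/26.7) = 6.0815
So 6.0815·(Kᵢ + α·Naᵢ) = Kₒ + α·Naₒ → α = (6.0815·137.0 − 8.64) / (128.0 − 6.0815·10.3)
α = (833.2 − 8.64) / (128.0 − 62.64) = 824.5/65.36 = 12.61

13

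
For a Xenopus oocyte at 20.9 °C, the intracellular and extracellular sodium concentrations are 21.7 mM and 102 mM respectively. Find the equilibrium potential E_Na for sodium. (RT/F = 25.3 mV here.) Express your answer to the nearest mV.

E = (25.3/z) · ln([Na⁺]_out/[Na⁺]_in) with z = +1.
= (25.3/1) · ln(102/21.7) = 25.30 · ln(4.7)
= 25.30 · (1.5477) = 39.16 mV

39 mV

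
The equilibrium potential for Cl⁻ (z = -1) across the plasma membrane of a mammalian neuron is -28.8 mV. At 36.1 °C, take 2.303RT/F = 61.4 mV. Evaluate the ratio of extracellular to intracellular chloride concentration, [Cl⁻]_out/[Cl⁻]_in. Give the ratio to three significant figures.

log₁₀([out]/[in]) = E·z/(61.4) = -28.8 × -1 / 61.4 = 0.4691
[out]/[in] = 10^(0.4691) = 2.945

2.94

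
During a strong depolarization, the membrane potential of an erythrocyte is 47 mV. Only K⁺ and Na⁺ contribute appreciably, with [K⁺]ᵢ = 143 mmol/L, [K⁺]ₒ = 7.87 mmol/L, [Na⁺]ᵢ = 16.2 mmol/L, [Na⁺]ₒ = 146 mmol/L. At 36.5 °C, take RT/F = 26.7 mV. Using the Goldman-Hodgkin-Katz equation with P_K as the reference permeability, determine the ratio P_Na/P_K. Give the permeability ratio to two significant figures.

16

Let α = P_Na/P_K. GHK: Vm = 26.7·ln[(Kₒ + α·Naₒ)/(Kᵢ + α·Naᵢ)].
e^(Vm/26.7) = e^(47.0/26.7) = 5.8142
So 5.8142·(Kᵢ + α·Naᵢ) = Kₒ + α·Naₒ → α = (5.8142·143.0 − 7.87) / (146.0 − 5.8142·16.2)
α = (831.4 − 7.87) / (146.0 − 94.19) = 823.6/51.81 = 15.9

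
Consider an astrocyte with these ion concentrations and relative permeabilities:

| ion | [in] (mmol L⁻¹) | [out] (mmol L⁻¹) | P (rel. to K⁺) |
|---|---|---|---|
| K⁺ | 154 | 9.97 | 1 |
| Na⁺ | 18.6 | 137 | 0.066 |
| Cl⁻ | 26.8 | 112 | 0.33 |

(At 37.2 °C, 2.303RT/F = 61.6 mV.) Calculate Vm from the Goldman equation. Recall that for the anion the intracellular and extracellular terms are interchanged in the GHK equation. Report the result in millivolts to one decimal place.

Vm = 61.6 · log₁₀[(Σ P·[cation]ₒ + Σ P·[anion]ᵢ) / (Σ P·[cation]ᵢ + Σ P·[anion]ₒ)]
Numerator = 1×9.97 + 0.066×137 + 0.33×26.8 = 27.86
Denominator = 1×154 + 0.066×18.6 + 0.33×112 = 192.2
Vm = 61.6 · log₁₀(0.14494) = 61.6 × (-0.8388) = -51.67 mV

-51.7 mV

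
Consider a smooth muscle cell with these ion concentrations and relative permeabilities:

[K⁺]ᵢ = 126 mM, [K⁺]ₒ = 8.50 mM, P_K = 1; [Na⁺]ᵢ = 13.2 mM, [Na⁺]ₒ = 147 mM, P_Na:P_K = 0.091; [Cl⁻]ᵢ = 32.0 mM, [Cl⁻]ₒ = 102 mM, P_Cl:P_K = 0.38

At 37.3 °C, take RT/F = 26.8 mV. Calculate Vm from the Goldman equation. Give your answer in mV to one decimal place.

-42.5 mV

Vm = 26.8 · ln[(Σ P·[cation]ₒ + Σ P·[anion]ᵢ) / (Σ P·[cation]ᵢ + Σ P·[anion]ₒ)]
Numerator = 1×8.50 + 0.091×147 + 0.38×32.0 = 34.04
Denominator = 1×126 + 0.091×13.2 + 0.38×102 = 166
Vm = 26.8 · ln(0.20509) = 26.8 × (-1.5843) = -42.46 mV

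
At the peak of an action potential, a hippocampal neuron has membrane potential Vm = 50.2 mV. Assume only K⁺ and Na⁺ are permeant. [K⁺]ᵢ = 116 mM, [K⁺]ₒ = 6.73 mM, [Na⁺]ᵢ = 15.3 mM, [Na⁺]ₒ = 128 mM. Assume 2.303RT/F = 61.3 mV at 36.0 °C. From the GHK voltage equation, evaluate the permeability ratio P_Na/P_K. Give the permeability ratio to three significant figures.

Let α = P_Na/P_K. GHK: Vm = 61.3·log₁₀[(Kₒ + α·Naₒ)/(Kᵢ + α·Naᵢ)].
10^(Vm/61.3) = 10^(50.2/61.3) = 6.5906
So 6.5906·(Kᵢ + α·Naᵢ) = Kₒ + α·Naₒ → α = (6.5906·116.0 − 6.73) / (128.0 − 6.5906·15.3)
α = (764.5 − 6.73) / (128.0 − 100.8) = 757.8/27.16 = 27.9

27.9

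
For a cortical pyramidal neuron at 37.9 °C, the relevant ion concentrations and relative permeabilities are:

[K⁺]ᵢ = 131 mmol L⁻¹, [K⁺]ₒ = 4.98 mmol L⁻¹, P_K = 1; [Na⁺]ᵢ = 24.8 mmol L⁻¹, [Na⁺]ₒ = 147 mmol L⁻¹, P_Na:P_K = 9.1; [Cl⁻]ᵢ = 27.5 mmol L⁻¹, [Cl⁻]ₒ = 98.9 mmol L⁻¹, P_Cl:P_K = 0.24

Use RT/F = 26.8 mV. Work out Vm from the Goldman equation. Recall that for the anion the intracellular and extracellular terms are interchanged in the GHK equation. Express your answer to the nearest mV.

Vm = 26.8 · ln[(Σ P·[cation]ₒ + Σ P·[anion]ᵢ) / (Σ P·[cation]ᵢ + Σ P·[anion]ₒ)]
Numerator = 1×4.98 + 9.1×147 + 0.24×27.5 = 1349
Denominator = 1×131 + 9.1×24.8 + 0.24×98.9 = 380.4
Vm = 26.8 · ln(3.5469) = 26.8 × (1.2661) = 33.93 mV

34 mV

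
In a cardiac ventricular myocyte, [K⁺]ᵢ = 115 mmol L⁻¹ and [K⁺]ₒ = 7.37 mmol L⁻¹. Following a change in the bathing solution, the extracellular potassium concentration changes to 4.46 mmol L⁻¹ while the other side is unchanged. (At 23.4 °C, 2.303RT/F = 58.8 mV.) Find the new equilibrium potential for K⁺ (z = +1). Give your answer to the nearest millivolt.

After the shift: [K⁺]_out = 4.46, [K⁺]_in = 115 mmol L⁻¹.
E_new = (58.8/1)·log₁₀(4.46/115) = 58.80 · (-1.4114) = -82.99 mV

-83 mV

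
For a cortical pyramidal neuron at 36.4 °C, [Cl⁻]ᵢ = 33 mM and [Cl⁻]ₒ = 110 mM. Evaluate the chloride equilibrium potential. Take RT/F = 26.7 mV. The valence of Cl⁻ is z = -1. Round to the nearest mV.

E = (26.7/z) · ln([Cl⁻]_out/[Cl⁻]_in) with z = -1.
For an anion, dividing by z = -1 reverses the sign.
= (26.7/-1) · ln(110/33) = -26.70 · ln(3.333)
= -26.70 · (1.2040) = -32.15 mV

-32 mV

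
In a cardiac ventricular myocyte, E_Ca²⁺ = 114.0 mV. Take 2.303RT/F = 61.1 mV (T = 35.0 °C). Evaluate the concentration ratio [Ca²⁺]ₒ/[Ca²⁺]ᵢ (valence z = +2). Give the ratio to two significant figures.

log₁₀([out]/[in]) = E·z/(61.1) = 114.0 × 2 / 61.1 = 3.7316
[out]/[in] = 10^(3.7316) = 5390

5400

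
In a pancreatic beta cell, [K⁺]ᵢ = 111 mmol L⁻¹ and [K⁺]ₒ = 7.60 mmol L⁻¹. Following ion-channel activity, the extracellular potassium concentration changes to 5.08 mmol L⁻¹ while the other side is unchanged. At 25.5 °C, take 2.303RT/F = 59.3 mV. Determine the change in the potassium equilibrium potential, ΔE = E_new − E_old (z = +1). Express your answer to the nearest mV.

E_old = (59.3/1)·log₁₀(7.60/111) = -69.06 mV
E_new = (59.3/1)·log₁₀(5.08/111) = -79.43 mV
ΔE = -79.43 − (-69.06) = -10.37 mV

-10 mV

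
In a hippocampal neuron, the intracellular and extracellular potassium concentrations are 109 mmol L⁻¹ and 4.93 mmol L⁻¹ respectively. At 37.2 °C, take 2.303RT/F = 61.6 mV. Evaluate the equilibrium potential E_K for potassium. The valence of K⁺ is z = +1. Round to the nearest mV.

E = (61.6/z) · log₁₀([K⁺]_out/[K⁺]_in) with z = +1.
= (61.6/1) · log₁₀(4.93/109) = 61.60 · log₁₀(0.04523)
= 61.60 · (-1.3446) = -82.83 mV

-83 mV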